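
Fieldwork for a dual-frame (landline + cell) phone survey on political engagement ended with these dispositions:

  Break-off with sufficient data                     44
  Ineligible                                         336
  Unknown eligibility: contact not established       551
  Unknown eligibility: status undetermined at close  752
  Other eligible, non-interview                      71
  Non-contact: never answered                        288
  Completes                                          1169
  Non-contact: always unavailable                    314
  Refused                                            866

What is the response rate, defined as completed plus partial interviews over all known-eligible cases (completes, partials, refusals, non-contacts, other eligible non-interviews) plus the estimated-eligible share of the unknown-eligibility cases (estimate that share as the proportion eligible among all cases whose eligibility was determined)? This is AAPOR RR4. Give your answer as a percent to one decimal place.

No answer / not reached = 288 + 314 = 602
Unknown if eligible = 551 + 752 = 1303
Top = 1169 + 44 = 1213
Known eligible = 1169 + 44 + 866 + 602 + 71 = 2752
e = 2752 / (2752 + 336) = 2752 / 3088 = 0.8912
e × U = 0.8912 × 1303 = 1161.23
Base = 2752 + 1161.23 = 3913.23
RR4 = 1213 / 3913.23 = 0.3100

31.0%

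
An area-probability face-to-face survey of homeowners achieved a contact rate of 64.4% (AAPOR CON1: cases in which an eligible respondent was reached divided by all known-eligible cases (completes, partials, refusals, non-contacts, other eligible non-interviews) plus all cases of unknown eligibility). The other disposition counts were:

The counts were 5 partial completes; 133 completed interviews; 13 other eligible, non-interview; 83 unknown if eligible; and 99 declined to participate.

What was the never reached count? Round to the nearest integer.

Num: 133 + 5 + 99 + 13 = 250
CON1 = 250 / D = 0.644
D = 250 / 0.644 = 388.2
Other denominator terms total 333
never reached = 388.2 − 333 ≈ 55

55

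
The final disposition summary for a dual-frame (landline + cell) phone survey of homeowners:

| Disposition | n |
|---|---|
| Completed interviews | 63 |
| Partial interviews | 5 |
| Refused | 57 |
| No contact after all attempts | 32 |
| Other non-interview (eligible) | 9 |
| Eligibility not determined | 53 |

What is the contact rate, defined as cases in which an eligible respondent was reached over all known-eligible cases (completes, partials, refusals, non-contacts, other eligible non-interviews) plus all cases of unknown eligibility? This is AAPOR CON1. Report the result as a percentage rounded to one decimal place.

61.2%

Top → 63 + 5 + 57 + 9 = 134
Denominator → 63 + 5 + 57 + 32 + 9 + 53 = 219
CON1 = 134 / 219 = 0.6119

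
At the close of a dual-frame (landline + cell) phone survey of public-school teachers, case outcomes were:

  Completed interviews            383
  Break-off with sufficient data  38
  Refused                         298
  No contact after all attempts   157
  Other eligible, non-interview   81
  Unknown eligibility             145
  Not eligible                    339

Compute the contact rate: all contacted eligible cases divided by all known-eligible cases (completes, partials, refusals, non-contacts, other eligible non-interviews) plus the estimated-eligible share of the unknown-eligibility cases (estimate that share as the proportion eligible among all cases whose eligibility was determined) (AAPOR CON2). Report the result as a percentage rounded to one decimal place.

75.2%

Num = 383 + 38 + 298 + 81 = 800
Determined eligible = 383 + 38 + 298 + 157 + 81 = 957
e = 957 / (957 + 339) = 957 / 1296 = 0.7384
Eligible share of unknowns = 0.7384 × 145 = 107.07
Base = 957 + 107.07 = 1064.07
CON2 = 800 / 1064.07 = 0.7518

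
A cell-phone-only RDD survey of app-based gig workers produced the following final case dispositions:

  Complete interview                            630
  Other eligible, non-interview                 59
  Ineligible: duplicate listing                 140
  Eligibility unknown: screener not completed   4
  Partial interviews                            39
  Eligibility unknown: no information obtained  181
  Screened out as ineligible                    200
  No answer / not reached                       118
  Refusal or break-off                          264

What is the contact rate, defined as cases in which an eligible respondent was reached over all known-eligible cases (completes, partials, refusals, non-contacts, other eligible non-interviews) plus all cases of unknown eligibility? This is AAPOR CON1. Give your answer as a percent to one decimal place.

76.6%

Unknown if eligible = 4 + 181 = 185
Not eligible = 200 + 140 = 340
Top → 630 + 39 + 264 + 59 = 992
Base → 630 + 39 + 264 + 118 + 59 + 185 = 1295
CON1 = 992 / 1295 = 0.7660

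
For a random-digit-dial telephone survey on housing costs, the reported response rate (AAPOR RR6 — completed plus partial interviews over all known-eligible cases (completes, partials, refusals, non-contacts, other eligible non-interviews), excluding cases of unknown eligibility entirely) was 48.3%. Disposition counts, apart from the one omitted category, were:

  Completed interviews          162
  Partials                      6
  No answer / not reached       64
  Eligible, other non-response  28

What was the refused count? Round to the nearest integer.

Numerator → 162 + 6 = 168
RR6 = 168 / D = 0.483
D = 168 / 0.483 = 347.8
Other denominator terms total 260
refused = 347.8 − 260 ≈ 88

88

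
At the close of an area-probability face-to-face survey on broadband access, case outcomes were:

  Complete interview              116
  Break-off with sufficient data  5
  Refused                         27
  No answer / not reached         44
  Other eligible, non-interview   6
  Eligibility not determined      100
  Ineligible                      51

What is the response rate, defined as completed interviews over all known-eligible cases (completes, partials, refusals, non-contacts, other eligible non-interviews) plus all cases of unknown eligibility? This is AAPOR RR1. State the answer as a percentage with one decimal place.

38.9%

Top → 116
Base → 116 + 5 + 27 + 44 + 6 + 100 = 298
RR1 = 116 / 298 = 0.3893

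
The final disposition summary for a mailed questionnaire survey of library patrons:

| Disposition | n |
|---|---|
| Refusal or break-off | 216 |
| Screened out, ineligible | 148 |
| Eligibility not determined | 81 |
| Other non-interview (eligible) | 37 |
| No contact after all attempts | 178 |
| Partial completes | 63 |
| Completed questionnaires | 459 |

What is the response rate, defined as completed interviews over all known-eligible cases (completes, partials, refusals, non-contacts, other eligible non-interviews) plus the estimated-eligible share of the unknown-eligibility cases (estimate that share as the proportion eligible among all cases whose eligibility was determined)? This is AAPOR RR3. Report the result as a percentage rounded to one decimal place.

44.9%

Num: 459
Determined eligible: 459 + 63 + 216 + 178 + 37 = 953
e = 953 / (953 + 148) = 953 / 1101 = 0.8656
Eligible share of unknowns: 0.8656 × 81 = 70.11
Denom: 953 + 70.11 = 1023.11
RR3 = 459 / 1023.11 = 0.4486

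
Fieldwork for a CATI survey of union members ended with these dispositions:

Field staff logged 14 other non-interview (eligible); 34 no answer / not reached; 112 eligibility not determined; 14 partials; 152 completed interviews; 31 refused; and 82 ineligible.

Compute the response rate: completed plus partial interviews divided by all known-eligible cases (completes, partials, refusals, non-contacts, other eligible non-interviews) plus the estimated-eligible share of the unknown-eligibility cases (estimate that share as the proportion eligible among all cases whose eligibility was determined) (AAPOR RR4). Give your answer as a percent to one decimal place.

50.5%

Numerator: 152 + 14 = 166
Eligible (known): 152 + 14 + 31 + 34 + 14 = 245
e = 245 / (245 + 82) = 245 / 327 = 0.7492
e × U: 0.7492 × 112 = 83.91
Denom: 245 + 83.91 = 328.91
RR4 = 166 / 328.91 = 0.5047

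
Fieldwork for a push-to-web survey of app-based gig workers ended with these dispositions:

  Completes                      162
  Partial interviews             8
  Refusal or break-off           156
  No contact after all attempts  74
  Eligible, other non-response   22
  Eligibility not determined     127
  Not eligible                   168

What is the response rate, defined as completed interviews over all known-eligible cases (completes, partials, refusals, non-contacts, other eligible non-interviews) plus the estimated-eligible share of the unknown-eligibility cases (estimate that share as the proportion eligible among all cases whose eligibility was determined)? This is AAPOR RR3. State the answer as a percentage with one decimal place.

31.6%

Num: 162
Determined eligible: 162 + 8 + 156 + 74 + 22 = 422
e = 422 / (422 + 168) = 422 / 590 = 0.7153
Eligible share of unknowns: 0.7153 × 127 = 90.84
Denom: 422 + 90.84 = 512.84
RR3 = 162 / 512.84 = 0.3159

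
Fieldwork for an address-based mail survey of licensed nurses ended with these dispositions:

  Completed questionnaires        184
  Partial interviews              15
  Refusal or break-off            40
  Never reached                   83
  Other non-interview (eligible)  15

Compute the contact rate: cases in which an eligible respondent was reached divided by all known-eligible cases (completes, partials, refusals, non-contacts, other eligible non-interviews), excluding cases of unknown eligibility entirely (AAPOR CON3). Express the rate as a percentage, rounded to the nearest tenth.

Num → 184 + 15 + 40 + 15 = 254
Base → 184 + 15 + 40 + 83 + 15 = 337
CON3 = 254 / 337 = 0.7537

75.4%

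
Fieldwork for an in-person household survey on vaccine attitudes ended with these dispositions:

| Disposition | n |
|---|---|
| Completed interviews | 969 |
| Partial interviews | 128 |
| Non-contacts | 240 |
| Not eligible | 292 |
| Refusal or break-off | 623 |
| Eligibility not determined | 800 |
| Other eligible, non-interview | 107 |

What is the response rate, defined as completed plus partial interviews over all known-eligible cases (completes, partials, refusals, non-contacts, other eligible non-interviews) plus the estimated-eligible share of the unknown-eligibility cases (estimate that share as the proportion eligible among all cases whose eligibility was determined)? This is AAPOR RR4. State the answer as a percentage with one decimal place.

39.6%

Top: 969 + 128 = 1097
Known eligible: 969 + 128 + 623 + 240 + 107 = 2067
e = 2067 / (2067 + 292) = 2067 / 2359 = 0.8762
e × U: 0.8762 × 800 = 700.96
Denom: 2067 + 700.96 = 2767.96
RR4 = 1097 / 2767.96 = 0.3963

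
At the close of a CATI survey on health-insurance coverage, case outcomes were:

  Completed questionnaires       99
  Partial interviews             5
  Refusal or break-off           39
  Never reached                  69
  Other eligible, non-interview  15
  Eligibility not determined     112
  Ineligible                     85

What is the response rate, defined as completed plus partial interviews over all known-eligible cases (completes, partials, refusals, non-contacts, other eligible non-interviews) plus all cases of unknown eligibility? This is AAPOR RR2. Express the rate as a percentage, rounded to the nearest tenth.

30.7%

Num = 99 + 5 = 104
Denom = 99 + 5 + 39 + 69 + 15 + 112 = 339
RR2 = 104 / 339 = 0.3068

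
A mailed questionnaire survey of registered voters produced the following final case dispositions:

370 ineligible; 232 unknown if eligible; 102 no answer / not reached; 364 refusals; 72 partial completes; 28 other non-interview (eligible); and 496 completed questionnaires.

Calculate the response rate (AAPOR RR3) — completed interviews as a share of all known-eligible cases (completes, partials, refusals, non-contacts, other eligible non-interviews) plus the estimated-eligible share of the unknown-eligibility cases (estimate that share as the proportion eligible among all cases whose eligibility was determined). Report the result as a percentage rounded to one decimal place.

Num = 496
Eligible (known) = 496 + 72 + 364 + 102 + 28 = 1062
e = 1062 / (1062 + 370) = 1062 / 1432 = 0.7416
Eligible share of unknowns = 0.7416 × 232 = 172.05
Denominator = 1062 + 172.05 = 1234.05
RR3 = 496 / 1234.05 = 0.4019

40.2%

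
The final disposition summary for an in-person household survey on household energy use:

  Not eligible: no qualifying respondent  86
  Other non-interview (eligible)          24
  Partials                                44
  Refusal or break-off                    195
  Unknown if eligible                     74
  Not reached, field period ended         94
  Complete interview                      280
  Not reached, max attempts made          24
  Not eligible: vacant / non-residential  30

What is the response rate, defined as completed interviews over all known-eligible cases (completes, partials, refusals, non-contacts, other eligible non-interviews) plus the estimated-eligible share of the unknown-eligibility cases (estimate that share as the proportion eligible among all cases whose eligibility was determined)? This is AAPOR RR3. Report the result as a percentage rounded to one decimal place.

No contact after all attempts = 94 + 24 = 118
Out of scope = 86 + 30 = 116
Num: 280
Determined eligible: 280 + 44 + 195 + 118 + 24 = 661
e = 661 / (661 + 116) = 661 / 777 = 0.8507
Eligible share of unknowns: 0.8507 × 74 = 62.95
Base: 661 + 62.95 = 723.95
RR3 = 280 / 723.95 = 0.3868

38.7%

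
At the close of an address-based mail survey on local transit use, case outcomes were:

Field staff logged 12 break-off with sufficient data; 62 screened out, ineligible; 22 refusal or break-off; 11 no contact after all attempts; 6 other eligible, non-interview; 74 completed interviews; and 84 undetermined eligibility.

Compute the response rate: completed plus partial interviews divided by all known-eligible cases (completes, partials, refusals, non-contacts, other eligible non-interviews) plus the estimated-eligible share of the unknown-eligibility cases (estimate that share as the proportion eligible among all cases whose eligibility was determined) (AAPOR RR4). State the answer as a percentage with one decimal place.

Num: 74 + 12 = 86
Known eligible: 74 + 12 + 22 + 11 + 6 = 125
e = 125 / (125 + 62) = 125 / 187 = 0.6684
e × U: 0.6684 × 84 = 56.15
Denom: 125 + 56.15 = 181.15
RR4 = 86 / 181.15 = 0.4747

47.5%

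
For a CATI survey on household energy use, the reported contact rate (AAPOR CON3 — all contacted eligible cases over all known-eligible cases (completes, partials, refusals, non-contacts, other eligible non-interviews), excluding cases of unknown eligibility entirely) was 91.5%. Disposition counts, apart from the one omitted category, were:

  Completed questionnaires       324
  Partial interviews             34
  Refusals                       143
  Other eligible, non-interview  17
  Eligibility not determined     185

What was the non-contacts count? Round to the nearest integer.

48

Top → 324 + 34 + 143 + 17 = 518
CON3 = 518 / D = 0.915
D = 518 / 0.915 = 566.1
Remaining denominator categories sum to 518
non-contacts = 566.1 − 518 ≈ 48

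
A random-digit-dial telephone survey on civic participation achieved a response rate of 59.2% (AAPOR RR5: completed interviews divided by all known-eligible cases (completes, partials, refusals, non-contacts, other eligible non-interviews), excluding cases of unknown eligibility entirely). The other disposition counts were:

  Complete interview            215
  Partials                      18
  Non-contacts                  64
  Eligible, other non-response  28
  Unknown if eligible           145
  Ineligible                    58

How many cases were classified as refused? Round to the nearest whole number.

38

RR5 = 215 / D = 0.592
D = 215 / 0.592 = 363.2
Other denominator terms total 325
refused = 363.2 − 325 ≈ 38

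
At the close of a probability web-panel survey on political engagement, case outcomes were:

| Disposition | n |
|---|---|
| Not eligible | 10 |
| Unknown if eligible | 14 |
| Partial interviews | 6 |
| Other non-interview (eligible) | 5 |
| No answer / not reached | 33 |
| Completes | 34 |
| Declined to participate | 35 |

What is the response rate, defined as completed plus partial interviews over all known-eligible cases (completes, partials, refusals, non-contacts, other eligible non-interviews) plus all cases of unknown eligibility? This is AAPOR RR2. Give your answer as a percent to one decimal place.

31.5%

Num = 34 + 6 = 40
Denominator = 34 + 6 + 35 + 33 + 5 + 14 = 127
RR2 = 40 / 127 = 0.3150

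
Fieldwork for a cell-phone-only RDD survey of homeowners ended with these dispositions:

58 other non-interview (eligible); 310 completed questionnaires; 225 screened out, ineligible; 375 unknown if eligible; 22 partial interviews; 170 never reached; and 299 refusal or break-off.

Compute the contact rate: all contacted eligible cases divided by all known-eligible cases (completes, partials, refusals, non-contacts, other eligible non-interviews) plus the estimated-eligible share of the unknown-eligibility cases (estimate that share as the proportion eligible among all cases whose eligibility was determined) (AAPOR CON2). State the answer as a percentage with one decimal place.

Top = 310 + 22 + 299 + 58 = 689
Known eligible = 310 + 22 + 299 + 170 + 58 = 859
e = 859 / (859 + 225) = 859 / 1084 = 0.7924
Estimated eligible among unknowns = 0.7924 × 375 = 297.15
Denom = 859 + 297.15 = 1156.15
CON2 = 689 / 1156.15 = 0.5959

59.6%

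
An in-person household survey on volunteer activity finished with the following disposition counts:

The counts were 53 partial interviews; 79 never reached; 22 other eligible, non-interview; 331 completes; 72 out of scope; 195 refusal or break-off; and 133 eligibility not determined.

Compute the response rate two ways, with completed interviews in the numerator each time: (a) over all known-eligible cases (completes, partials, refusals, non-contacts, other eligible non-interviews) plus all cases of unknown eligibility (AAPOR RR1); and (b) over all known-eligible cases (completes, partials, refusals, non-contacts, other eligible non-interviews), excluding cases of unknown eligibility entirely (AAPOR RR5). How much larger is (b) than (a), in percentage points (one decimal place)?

Num: 331
Denominator: 331 + 53 + 195 + 79 + 22 + 133 = 813
RR1 = 331 / 813 = 0.4071
Denominator: 331 + 53 + 195 + 79 + 22 = 680
RR5 = 331 / 680 = 0.4868
Difference = 48.68 − 40.71 = 7.97 percentage points

8.0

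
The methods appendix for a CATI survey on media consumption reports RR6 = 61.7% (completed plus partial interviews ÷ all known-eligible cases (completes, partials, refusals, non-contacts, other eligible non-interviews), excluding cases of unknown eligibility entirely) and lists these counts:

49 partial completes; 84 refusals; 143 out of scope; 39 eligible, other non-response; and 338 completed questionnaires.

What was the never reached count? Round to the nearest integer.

117

Num = 338 + 49 = 387
RR6 = 387 / D = 0.617
D = 387 / 0.617 = 627.2
Remaining denominator categories sum to 510
never reached = 627.2 − 510 ≈ 117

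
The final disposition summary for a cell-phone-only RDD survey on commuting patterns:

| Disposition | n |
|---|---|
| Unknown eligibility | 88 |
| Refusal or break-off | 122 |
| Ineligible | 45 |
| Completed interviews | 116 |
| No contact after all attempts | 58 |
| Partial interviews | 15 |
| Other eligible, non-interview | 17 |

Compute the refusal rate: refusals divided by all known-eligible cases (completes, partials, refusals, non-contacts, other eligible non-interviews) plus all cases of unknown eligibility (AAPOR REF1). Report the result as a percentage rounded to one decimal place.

29.3%

Top = 122
Base = 116 + 15 + 122 + 58 + 17 + 88 = 416
REF1 = 122 / 416 = 0.2933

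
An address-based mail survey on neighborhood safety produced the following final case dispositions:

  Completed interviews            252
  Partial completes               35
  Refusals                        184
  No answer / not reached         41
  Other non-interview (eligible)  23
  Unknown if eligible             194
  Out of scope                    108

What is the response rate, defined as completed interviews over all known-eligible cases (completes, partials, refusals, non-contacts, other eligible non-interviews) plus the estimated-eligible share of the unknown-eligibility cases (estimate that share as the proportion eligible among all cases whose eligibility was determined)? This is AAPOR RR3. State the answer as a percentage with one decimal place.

Numerator → 252
Determined eligible → 252 + 35 + 184 + 41 + 23 = 535
e = 535 / (535 + 108) = 535 / 643 = 0.8320
e × U → 0.8320 × 194 = 161.41
Base → 535 + 161.41 = 696.41
RR3 = 252 / 696.41 = 0.3619

36.2%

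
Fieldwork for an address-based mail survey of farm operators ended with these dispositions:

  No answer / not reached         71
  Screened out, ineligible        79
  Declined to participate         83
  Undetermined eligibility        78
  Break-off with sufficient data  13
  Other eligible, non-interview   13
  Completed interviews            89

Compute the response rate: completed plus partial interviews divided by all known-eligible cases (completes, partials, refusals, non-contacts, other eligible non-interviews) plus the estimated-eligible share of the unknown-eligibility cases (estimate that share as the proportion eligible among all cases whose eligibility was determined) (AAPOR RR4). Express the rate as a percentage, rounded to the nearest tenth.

31.0%

Numerator: 89 + 13 = 102
Determined eligible: 89 + 13 + 83 + 71 + 13 = 269
e = 269 / (269 + 79) = 269 / 348 = 0.7730
Eligible share of unknowns: 0.7730 × 78 = 60.29
Denom: 269 + 60.29 = 329.29
RR4 = 102 / 329.29 = 0.3098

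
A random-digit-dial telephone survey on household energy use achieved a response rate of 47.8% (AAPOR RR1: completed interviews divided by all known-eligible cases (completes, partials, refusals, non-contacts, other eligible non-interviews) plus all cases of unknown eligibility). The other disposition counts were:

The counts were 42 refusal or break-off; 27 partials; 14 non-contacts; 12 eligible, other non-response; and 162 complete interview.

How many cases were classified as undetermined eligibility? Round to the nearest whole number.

RR1 = 162 / D = 0.478
D = 162 / 0.478 = 338.9
Other denominator terms total 257
undetermined eligibility = 338.9 − 257 ≈ 82

82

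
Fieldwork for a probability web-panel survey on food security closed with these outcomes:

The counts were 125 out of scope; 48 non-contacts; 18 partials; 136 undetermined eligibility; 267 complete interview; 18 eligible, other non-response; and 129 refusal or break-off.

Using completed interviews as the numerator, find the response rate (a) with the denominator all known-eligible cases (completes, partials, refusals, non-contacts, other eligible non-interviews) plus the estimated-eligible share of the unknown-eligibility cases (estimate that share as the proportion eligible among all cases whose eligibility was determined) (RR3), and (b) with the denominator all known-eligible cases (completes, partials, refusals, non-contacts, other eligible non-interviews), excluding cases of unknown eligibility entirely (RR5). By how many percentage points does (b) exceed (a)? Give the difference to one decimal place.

Num: 267
Eligible (known): 267 + 18 + 129 + 48 + 18 = 480
e = 480 / (480 + 125) = 480 / 605 = 0.7934
Estimated eligible among unknowns: 0.7934 × 136 = 107.90
Denominator: 480 + 107.90 = 587.90
RR3 = 267 / 587.90 = 0.4542
Denominator: 267 + 18 + 129 + 48 + 18 = 480
RR5 = 267 / 480 = 0.5563
Difference = 55.62 − 45.42 = 10.20 percentage points

10.2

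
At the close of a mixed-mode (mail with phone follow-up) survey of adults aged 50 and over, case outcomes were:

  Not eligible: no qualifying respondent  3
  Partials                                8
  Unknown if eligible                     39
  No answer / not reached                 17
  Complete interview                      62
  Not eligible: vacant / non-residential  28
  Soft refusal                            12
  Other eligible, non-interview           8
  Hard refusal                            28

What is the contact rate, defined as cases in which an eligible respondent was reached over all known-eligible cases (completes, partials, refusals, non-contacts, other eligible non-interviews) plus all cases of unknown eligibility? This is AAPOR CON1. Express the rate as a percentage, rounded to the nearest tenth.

67.8%

Refused = 28 + 12 = 40
Out of scope = 3 + 28 = 31
Numerator: 62 + 8 + 40 + 8 = 118
Denominator: 62 + 8 + 40 + 17 + 8 + 39 = 174
CON1 = 118 / 174 = 0.6782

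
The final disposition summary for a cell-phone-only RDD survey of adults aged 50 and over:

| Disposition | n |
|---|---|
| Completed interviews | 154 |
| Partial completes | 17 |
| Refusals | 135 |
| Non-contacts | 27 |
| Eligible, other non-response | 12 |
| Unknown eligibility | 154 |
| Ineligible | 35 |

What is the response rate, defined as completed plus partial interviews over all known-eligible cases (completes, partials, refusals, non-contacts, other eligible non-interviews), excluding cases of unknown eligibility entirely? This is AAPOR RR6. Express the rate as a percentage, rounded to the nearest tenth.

49.6%

Num = 154 + 17 = 171
Denominator = 154 + 17 + 135 + 27 + 12 = 345
RR6 = 171 / 345 = 0.4957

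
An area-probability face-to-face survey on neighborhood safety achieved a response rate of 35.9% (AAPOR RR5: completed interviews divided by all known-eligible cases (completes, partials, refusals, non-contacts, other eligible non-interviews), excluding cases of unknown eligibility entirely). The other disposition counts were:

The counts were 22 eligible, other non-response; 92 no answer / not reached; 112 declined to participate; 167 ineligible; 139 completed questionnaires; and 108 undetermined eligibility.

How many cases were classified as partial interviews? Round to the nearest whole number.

22

RR5 = 139 / D = 0.359
D = 139 / 0.359 = 387.2
Rest of base = 365
partial interviews = 387.2 − 365 ≈ 22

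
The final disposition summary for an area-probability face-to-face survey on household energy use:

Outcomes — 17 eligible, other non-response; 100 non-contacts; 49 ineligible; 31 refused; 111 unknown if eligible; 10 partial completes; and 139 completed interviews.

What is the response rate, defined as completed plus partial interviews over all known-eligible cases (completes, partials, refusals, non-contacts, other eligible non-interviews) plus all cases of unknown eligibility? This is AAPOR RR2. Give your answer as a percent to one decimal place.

36.5%

Top: 139 + 10 = 149
Denominator: 139 + 10 + 31 + 100 + 17 + 111 = 408
RR2 = 149 / 408 = 0.3652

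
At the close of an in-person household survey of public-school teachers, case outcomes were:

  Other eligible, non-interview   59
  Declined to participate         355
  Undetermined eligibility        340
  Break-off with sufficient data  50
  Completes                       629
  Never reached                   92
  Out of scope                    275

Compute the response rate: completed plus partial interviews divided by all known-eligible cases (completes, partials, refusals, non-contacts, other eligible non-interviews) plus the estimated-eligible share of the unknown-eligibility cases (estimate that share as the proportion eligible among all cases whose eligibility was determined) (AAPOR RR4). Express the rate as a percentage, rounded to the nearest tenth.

Numerator: 629 + 50 = 679
Eligible (known): 629 + 50 + 355 + 92 + 59 = 1185
e = 1185 / (1185 + 275) = 1185 / 1460 = 0.8116
Estimated eligible among unknowns: 0.8116 × 340 = 275.94
Base: 1185 + 275.94 = 1460.94
RR4 = 679 / 1460.94 = 0.4648

46.5%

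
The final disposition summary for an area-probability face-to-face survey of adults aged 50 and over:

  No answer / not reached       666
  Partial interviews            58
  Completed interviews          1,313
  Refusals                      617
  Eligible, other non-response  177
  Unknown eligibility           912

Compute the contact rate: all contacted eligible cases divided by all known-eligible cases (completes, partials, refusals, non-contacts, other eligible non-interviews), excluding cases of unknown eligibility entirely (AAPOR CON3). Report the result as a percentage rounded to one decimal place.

Numerator: 1313 + 58 + 617 + 177 = 2165
Denominator: 1313 + 58 + 617 + 666 + 177 = 2831
CON3 = 2165 / 2831 = 0.7647

76.5%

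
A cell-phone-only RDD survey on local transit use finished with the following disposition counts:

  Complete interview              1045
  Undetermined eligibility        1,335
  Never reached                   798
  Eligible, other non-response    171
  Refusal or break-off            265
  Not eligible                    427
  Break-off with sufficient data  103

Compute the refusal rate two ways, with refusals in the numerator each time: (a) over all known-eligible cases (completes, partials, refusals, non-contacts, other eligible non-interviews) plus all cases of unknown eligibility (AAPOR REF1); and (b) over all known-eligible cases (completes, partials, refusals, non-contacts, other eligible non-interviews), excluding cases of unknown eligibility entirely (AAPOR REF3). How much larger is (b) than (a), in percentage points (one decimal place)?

Numerator = 265
Denominator = 1045 + 103 + 265 + 798 + 171 + 1335 = 3717
REF1 = 265 / 3717 = 0.0713
Denominator = 1045 + 103 + 265 + 798 + 171 = 2382
REF3 = 265 / 2382 = 0.1113
Difference = 11.13 − 7.13 = 4.00 percentage points

4.0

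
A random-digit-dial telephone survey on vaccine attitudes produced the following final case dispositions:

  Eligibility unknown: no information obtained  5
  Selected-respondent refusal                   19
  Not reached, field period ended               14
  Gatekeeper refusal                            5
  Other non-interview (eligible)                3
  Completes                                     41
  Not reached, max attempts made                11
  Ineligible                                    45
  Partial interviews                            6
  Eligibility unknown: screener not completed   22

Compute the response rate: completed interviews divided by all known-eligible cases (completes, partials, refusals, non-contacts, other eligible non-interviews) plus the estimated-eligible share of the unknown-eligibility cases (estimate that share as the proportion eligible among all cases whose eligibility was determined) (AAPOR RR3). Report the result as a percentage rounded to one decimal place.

34.9%

Refusals = 5 + 19 = 24
Non-contacts = 14 + 11 = 25
Unknown if eligible = 22 + 5 = 27
Numerator: 41
Known eligible: 41 + 6 + 24 + 25 + 3 = 99
e = 99 / (99 + 45) = 99 / 144 = 0.6875
Eligible share of unknowns: 0.6875 × 27 = 18.56
Denom: 99 + 18.56 = 117.56
RR3 = 41 / 117.56 = 0.3488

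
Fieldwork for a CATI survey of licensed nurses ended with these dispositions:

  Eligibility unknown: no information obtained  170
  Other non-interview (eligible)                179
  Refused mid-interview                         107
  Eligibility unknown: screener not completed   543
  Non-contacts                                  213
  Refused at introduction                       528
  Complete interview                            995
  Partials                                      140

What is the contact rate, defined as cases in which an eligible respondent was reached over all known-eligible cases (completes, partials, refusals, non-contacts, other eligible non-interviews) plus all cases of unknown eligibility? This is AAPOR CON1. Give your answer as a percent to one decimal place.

Refusal or break-off = 528 + 107 = 635
Eligibility not determined = 543 + 170 = 713
Top: 995 + 140 + 635 + 179 = 1949
Denom: 995 + 140 + 635 + 213 + 179 + 713 = 2875
CON1 = 1949 / 2875 = 0.6779

67.8%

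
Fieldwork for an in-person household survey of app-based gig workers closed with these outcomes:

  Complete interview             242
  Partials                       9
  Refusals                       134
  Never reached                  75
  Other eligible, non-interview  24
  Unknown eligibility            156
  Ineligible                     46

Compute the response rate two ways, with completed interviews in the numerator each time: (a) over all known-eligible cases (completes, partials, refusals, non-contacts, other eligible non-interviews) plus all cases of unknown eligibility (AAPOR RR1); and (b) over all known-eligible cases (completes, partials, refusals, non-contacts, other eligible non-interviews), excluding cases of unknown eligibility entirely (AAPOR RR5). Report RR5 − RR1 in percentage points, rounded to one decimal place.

Num = 242
Base = 242 + 9 + 134 + 75 + 24 + 156 = 640
RR1 = 242 / 640 = 0.3781
Base = 242 + 9 + 134 + 75 + 24 = 484
RR5 = 242 / 484 = 0.5000
Difference = 50.00 − 37.81 = 12.19 percentage points

12.2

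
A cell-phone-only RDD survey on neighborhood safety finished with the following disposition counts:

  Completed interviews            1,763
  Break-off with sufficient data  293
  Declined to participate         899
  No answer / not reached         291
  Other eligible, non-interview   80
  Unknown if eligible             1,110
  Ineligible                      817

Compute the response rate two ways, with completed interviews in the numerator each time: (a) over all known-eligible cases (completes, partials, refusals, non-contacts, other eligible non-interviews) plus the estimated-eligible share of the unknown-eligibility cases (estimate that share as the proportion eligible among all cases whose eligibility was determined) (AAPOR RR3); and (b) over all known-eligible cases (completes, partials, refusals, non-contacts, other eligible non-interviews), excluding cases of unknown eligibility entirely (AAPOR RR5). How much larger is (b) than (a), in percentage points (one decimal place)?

Num: 1763
Known eligible: 1763 + 293 + 899 + 291 + 80 = 3326
e = 3326 / (3326 + 817) = 3326 / 4143 = 0.8028
Eligible share of unknowns: 0.8028 × 1110 = 891.11
Denom: 3326 + 891.11 = 4217.11
RR3 = 1763 / 4217.11 = 0.4181
Denom: 1763 + 293 + 899 + 291 + 80 = 3326
RR5 = 1763 / 3326 = 0.5301
Difference = 53.01 − 41.81 = 11.20 percentage points

11.2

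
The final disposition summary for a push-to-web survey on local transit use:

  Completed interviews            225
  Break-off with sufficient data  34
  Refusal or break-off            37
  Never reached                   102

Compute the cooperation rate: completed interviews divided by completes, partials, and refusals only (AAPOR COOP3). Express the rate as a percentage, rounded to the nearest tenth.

Num: 225
Denominator: 225 + 34 + 37 = 296
COOP3 = 225 / 296 = 0.7601

76.0%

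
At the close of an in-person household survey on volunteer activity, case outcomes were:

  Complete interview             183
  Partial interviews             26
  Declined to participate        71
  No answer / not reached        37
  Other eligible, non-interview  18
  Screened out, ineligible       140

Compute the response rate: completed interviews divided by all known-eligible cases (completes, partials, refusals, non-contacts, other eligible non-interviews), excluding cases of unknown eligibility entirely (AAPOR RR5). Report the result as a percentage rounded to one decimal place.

54.6%

Numerator: 183
Denominator: 183 + 26 + 71 + 37 + 18 = 335
RR5 = 183 / 335 = 0.5463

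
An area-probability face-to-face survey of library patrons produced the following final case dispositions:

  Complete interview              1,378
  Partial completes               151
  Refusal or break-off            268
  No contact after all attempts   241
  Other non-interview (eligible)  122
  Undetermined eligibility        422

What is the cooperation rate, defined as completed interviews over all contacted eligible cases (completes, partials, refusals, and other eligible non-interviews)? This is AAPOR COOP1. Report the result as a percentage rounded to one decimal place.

Numerator → 1378
Denom → 1378 + 151 + 268 + 122 = 1919
COOP1 = 1378 / 1919 = 0.7181

71.8%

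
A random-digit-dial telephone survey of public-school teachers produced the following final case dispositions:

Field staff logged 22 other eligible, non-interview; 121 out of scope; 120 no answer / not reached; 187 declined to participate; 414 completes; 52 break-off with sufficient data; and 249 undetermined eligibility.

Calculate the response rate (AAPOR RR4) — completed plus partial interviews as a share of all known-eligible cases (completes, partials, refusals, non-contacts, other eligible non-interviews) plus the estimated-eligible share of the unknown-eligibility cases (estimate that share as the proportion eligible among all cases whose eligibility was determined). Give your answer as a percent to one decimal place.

Top: 414 + 52 = 466
Eligible (known): 414 + 52 + 187 + 120 + 22 = 795
e = 795 / (795 + 121) = 795 / 916 = 0.8679
Eligible share of unknowns: 0.8679 × 249 = 216.11
Denom: 795 + 216.11 = 1011.11
RR4 = 466 / 1011.11 = 0.4609

46.1%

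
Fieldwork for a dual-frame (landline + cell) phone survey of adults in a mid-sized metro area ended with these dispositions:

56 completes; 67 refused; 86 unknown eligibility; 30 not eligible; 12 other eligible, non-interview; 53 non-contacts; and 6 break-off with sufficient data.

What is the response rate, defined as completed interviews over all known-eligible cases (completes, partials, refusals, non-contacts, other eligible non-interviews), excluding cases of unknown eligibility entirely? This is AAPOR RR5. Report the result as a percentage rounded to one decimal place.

28.9%

Top = 56
Base = 56 + 6 + 67 + 53 + 12 = 194
RR5 = 56 / 194 = 0.2887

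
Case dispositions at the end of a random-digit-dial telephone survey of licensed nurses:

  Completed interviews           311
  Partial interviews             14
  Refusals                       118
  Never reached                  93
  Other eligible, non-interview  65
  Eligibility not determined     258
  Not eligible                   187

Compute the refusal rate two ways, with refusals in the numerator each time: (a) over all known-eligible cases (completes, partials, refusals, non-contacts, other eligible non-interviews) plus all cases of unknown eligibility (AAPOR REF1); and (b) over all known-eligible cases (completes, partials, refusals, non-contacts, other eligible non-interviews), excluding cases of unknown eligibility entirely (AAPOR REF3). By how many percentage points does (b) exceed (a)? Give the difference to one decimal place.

5.9

Numerator → 118
Denom → 311 + 14 + 118 + 93 + 65 + 258 = 859
REF1 = 118 / 859 = 0.1374
Denom → 311 + 14 + 118 + 93 + 65 = 601
REF3 = 118 / 601 = 0.1963
Difference = 19.63 − 13.74 = 5.89 percentage points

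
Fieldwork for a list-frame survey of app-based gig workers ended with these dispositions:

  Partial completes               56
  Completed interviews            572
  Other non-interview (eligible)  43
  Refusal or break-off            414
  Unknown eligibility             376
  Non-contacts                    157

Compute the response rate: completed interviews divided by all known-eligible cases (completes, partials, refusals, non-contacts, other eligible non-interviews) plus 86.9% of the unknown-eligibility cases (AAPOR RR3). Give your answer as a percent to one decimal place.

Numerator: 572
Known eligible: 572 + 56 + 414 + 157 + 43 = 1242
Estimated eligible among unknowns: 0.8690 × 376 = 326.74
Base: 1242 + 326.74 = 1568.74
RR3 = 572 / 1568.74 = 0.3646

36.5%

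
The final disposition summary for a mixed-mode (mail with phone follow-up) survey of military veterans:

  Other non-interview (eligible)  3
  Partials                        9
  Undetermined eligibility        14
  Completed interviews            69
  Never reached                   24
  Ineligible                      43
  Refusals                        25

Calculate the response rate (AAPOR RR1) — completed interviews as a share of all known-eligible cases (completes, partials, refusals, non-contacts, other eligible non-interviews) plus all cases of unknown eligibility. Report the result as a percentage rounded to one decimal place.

Num: 69
Denominator: 69 + 9 + 25 + 24 + 3 + 14 = 144
RR1 = 69 / 144 = 0.4792

47.9%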